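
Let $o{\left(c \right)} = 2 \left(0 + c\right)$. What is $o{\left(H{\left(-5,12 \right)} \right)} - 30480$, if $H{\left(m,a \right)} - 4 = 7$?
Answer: $-30458$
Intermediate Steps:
$H{\left(m,a \right)} = 11$ ($H{\left(m,a \right)} = 4 + 7 = 11$)
$o{\left(c \right)} = 2 c$
$o{\left(H{\left(-5,12 \right)} \right)} - 30480 = 2 \cdot 11 - 30480 = 22 - 30480 = -30458$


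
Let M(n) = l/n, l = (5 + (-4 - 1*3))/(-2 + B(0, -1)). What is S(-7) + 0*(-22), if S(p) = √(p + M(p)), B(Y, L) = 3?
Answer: I*√329/7 ≈ 2.5912*I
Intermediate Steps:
l = -2 (l = (5 + (-4 - 1*3))/(-2 + 3) = (5 + (-4 - 3))/1 = (5 - 7)*1 = -2*1 = -2)
M(n) = -2/n
S(p) = √(p - 2/p)
S(-7) + 0*(-22) = √(-7 - 2/(-7)) + 0*(-22) = √(-7 - 2*(-⅐)) + 0 = √(-7 + 2/7) + 0 = √(-47/7) + 0 = I*√329/7 + 0 = I*√329/7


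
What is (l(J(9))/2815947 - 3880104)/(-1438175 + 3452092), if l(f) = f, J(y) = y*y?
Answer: -1214018579823/630120392711 ≈ -1.9266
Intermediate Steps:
J(y) = y**2
(l(J(9))/2815947 - 3880104)/(-1438175 + 3452092) = (9**2/2815947 - 3880104)/(-1438175 + 3452092) = (81*(1/2815947) - 3880104)/2013917 = (9/312883 - 3880104)*(1/2013917) = -1214018579823/312883*1/2013917 = -1214018579823/630120392711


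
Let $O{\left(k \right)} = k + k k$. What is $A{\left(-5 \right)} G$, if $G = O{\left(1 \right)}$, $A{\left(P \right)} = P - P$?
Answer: $0$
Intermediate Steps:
$O{\left(k \right)} = k + k^{2}$
$A{\left(P \right)} = 0$
$G = 2$ ($G = 1 \left(1 + 1\right) = 1 \cdot 2 = 2$)
$A{\left(-5 \right)} G = 0 \cdot 2 = 0$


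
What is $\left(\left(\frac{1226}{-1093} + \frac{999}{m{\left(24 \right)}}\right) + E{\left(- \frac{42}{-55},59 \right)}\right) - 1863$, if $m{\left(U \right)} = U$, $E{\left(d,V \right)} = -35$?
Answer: $- \frac{16241951}{8744} \approx -1857.5$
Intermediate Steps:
$\left(\left(\frac{1226}{-1093} + \frac{999}{m{\left(24 \right)}}\right) + E{\left(- \frac{42}{-55},59 \right)}\right) - 1863 = \left(\left(\frac{1226}{-1093} + \frac{999}{24}\right) - 35\right) - 1863 = \left(\left(1226 \left(- \frac{1}{1093}\right) + 999 \cdot \frac{1}{24}\right) - 35\right) - 1863 = \left(\left(- \frac{1226}{1093} + \frac{333}{8}\right) - 35\right) - 1863 = \left(\frac{354161}{8744} - 35\right) - 1863 = \frac{48121}{8744} - 1863 = - \frac{16241951}{8744}$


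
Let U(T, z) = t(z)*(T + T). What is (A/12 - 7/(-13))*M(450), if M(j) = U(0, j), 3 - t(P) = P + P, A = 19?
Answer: 0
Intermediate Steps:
t(P) = 3 - 2*P (t(P) = 3 - (P + P) = 3 - 2*P)
U(T, z) = 2*T*(3 - 2*z) (U(T, z) = (3 - 2*z)*(T + T) = (3 - 2*z)*(2*T) = 2*T*(3 - 2*z))
M(j) = 0 (M(j) = 2*0*(3 - 2*j) = 0)
(A/12 - 7/(-13))*M(450) = (19/12 - 7/(-13))*0 = (19*(1/12) - 7*(-1/13))*0 = (19/12 + 7/13)*0 = (331/156)*0 = 0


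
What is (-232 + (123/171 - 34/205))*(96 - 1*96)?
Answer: 0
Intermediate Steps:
(-232 + (123/171 - 34/205))*(96 - 1*96) = (-232 + (123*(1/171) - 34*1/205))*(96 - 96) = (-232 + (41/57 - 34/205))*0 = (-232 + 6467/11685)*0 = -2704453/11685*0 = 0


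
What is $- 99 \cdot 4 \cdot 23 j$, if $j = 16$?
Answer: $-145728$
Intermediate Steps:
$- 99 \cdot 4 \cdot 23 j = - 99 \cdot 4 \cdot 23 \cdot 16 = \left(-99\right) 92 \cdot 16 = \left(-9108\right) 16 = -145728$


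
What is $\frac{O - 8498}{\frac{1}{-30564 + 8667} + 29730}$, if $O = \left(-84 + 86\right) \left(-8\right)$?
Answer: $- \frac{16948278}{59181619} \approx -0.28638$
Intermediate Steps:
$O = -16$ ($O = 2 \left(-8\right) = -16$)
$\frac{O - 8498}{\frac{1}{-30564 + 8667} + 29730} = \frac{-16 - 8498}{\frac{1}{-30564 + 8667} + 29730} = - \frac{8514}{\frac{1}{-21897} + 29730} = - \frac{8514}{- \frac{1}{21897} + 29730} = - \frac{8514}{\frac{650997809}{21897}} = \left(-8514\right) \frac{21897}{650997809} = - \frac{16948278}{59181619}$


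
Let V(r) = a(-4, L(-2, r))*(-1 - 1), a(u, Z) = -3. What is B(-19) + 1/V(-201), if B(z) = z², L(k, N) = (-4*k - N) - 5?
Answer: 2167/6 ≈ 361.17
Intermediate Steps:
L(k, N) = -5 - N - 4*k (L(k, N) = (-N - 4*k) - 5 = -5 - N - 4*k)
V(r) = 6 (V(r) = -3*(-1 - 1) = -3*(-2) = 6)
B(-19) + 1/V(-201) = (-19)² + 1/6 = 361 + ⅙ = 2167/6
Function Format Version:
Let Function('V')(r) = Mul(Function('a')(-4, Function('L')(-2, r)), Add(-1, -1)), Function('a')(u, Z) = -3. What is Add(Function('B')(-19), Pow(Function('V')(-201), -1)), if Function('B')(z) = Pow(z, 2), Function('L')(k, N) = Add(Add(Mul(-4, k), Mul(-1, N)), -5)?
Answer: Rational(2167, 6) ≈ 361.17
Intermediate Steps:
Function('L')(k, N) = Add(-5, Mul(-1, N), Mul(-4, k)) (Function('L')(k, N) = Add(Add(Mul(-1, N), Mul(-4, k)), -5) = Add(-5, Mul(-1, N), Mul(-4, k)))
Function('V')(r) = 6 (Function('V')(r) = Mul(-3, Add(-1, -1)) = Mul(-3, -2) = 6)
Add(Function('B')(-19), Pow(Function('V')(-201), -1)) = Add(Pow(-19, 2), Pow(6, -1)) = Add(361, Rational(1, 6)) = Rational(2167, 6)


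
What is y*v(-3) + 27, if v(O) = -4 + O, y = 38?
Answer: -239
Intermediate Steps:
y*v(-3) + 27 = 38*(-4 - 3) + 27 = 38*(-7) + 27 = -266 + 27 = -239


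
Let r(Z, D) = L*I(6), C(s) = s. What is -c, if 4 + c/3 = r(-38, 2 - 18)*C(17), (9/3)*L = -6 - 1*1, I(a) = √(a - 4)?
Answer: 12 + 119*√2 ≈ 180.29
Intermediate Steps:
I(a) = √(-4 + a)
L = -7/3 (L = (-6 - 1*1)/3 = (-6 - 1)/3 = (⅓)*(-7) = -7/3 ≈ -2.3333)
r(Z, D) = -7*√2/3 (r(Z, D) = -7*√(-4 + 6)/3 = -7*√2/3)
c = -12 - 119*√2 (c = -12 + 3*(-7*√2/3*17) = -12 + 3*(-119*√2/3) = -12 - 119*√2 ≈ -180.29)
-c = -(-12 - 119*√2) = 12 + 119*√2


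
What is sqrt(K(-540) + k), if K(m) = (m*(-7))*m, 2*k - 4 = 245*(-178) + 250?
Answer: I*sqrt(2062878) ≈ 1436.3*I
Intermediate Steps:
k = -21678 (k = 2 + (245*(-178) + 250)/2 = 2 + (-43610 + 250)/2 = 2 + (1/2)*(-43360) = 2 - 21680 = -21678)
K(m) = -7*m**2 (K(m) = (-7*m)*m = -7*m**2)
sqrt(K(-540) + k) = sqrt(-7*(-540)**2 - 21678) = sqrt(-7*291600 - 21678) = sqrt(-2041200 - 21678) = sqrt(-2062878) = I*sqrt(2062878)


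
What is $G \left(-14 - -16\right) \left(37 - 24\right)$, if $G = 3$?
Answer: $78$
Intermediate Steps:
$G \left(-14 - -16\right) \left(37 - 24\right) = 3 \left(-14 - -16\right) \left(37 - 24\right) = 3 \left(-14 + 16\right) 13 = 3 \cdot 2 \cdot 13 = 3 \cdot 26 = 78$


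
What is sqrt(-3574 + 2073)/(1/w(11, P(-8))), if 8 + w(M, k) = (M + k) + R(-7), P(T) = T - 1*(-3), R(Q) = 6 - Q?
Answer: 11*I*sqrt(1501) ≈ 426.17*I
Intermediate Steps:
P(T) = 3 + T (P(T) = T + 3 = 3 + T)
w(M, k) = 5 + M + k (w(M, k) = -8 + ((M + k) + (6 - 1*(-7))) = -8 + ((M + k) + (6 + 7)) = -8 + ((M + k) + 13) = -8 + (13 + M + k) = 5 + M + k)
sqrt(-3574 + 2073)/(1/w(11, P(-8))) = sqrt(-3574 + 2073)/(1/(5 + 11 + (3 - 8))) = sqrt(-1501)/(1/(5 + 11 - 5)) = (I*sqrt(1501))/(1/11) = (I*sqrt(1501))*11 = 11*I*sqrt(1501)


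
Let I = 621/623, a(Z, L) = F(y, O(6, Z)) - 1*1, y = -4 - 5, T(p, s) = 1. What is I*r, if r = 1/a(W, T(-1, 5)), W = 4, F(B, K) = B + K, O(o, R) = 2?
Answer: -621/4984 ≈ -0.12460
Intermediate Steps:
y = -9
a(Z, L) = -8 (a(Z, L) = (-9 + 2) - 1*1 = -7 - 1 = -8)
r = -1/8 (r = 1/(-8) = -1/8 ≈ -0.12500)
I = 621/623 (I = 621*(1/623) = 621/623 ≈ 0.99679)
I*r = (621/623)*(-1/8) = -621/4984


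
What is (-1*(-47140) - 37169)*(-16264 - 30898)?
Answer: -470252302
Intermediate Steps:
(-1*(-47140) - 37169)*(-16264 - 30898) = (47140 - 37169)*(-47162) = 9971*(-47162) = -470252302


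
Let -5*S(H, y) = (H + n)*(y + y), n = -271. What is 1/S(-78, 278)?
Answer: 5/194044 ≈ 2.5767e-5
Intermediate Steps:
S(H, y) = -2*y*(-271 + H)/5 (S(H, y) = -(H - 271)*(y + y)/5 = -(-271 + H)*2*y/5 = -2*y*(-271 + H)/5)
1/S(-78, 278) = 1/((⅖)*278*(271 - 1*(-78))) = 1/((⅖)*278*(271 + 78)) = 1/((⅖)*278*349) = 1/(194044/5) = 5/194044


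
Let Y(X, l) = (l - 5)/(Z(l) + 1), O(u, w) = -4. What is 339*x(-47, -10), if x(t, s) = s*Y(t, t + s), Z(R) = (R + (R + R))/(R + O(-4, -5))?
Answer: 3205245/58 ≈ 55263.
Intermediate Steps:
Z(R) = 3*R/(-4 + R) (Z(R) = (R + (R + R))/(R - 4) = (R + 2*R)/(-4 + R) = (3*R)/(-4 + R) = 3*R/(-4 + R))
Y(X, l) = (-5 + l)/(1 + 3*l/(-4 + l)) (Y(X, l) = (l - 5)/(3*l/(-4 + l) + 1) = (-5 + l)/(1 + 3*l/(-4 + l)))
x(t, s) = s*(-5 + s + t)*(-4 + s + t)/(4*(-1 + s + t)) (x(t, s) = s*((-5 + (t + s))*(-4 + (t + s))/(4*(-1 + (t + s)))) = s*((-5 + (s + t))*(-4 + (s + t))/(4*(-1 + (s + t)))) = s*((-5 + s + t)*(-4 + s + t)/(4*(-1 + s + t))) = s*(-5 + s + t)*(-4 + s + t)/(4*(-1 + s + t)))
339*x(-47, -10) = 339*(-10*(-5 - 10 - 47)*(-4 - 10 - 47)/(-4 + 4*(-10) + 4*(-47))) = 339*(-10*(-62)*(-61)/(-4 - 40 - 188)) = 339*(-10*(-62)*(-61)/(-232)) = 339*(-10*(-1/232)*(-62)*(-61)) = 339*(9455/58) = 3205245/58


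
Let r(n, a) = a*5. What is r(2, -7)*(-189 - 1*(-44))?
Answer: 5075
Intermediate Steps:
r(n, a) = 5*a
r(2, -7)*(-189 - 1*(-44)) = (5*(-7))*(-189 - 1*(-44)) = -35*(-189 + 44) = -35*(-145) = 5075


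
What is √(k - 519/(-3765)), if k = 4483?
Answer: √7061054190/1255 ≈ 66.956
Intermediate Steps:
√(k - 519/(-3765)) = √(4483 - 519/(-3765)) = √(4483 - 519*(-1/3765)) = √(4483 + 173/1255) = √(5626338/1255) = √7061054190/1255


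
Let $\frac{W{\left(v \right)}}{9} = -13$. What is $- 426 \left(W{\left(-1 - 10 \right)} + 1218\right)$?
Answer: $-469026$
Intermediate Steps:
$W{\left(v \right)} = -117$ ($W{\left(v \right)} = 9 \left(-13\right) = -117$)
$- 426 \left(W{\left(-1 - 10 \right)} + 1218\right) = - 426 \left(-117 + 1218\right) = \left(-426\right) 1101 = -469026$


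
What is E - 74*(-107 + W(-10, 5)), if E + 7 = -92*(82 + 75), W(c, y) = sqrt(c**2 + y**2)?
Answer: -6533 - 370*sqrt(5) ≈ -7360.3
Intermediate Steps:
E = -14451 (E = -7 - 92*(82 + 75) = -7 - 92*157 = -7 - 14444 = -14451)
E - 74*(-107 + W(-10, 5)) = -14451 - 74*(-107 + sqrt((-10)**2 + 5**2)) = -14451 - 74*(-107 + sqrt(100 + 25)) = -14451 - 74*(-107 + sqrt(125)) = -14451 - 74*(-107 + 5*sqrt(5)) = -14451 - (-7918 + 370*sqrt(5)) = -14451 + (7918 - 370*sqrt(5)) = -6533 - 370*sqrt(5)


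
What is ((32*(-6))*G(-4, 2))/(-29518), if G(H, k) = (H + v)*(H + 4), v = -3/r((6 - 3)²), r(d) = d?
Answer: 0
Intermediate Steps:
v = -⅓ (v = -3/(6 - 3)² = -3/(3²) = -3/9 = -3*⅑ = -⅓ ≈ -0.33333)
G(H, k) = (4 + H)*(-⅓ + H) (G(H, k) = (H - ⅓)*(H + 4) = (-⅓ + H)*(4 + H) = (4 + H)*(-⅓ + H))
((32*(-6))*G(-4, 2))/(-29518) = ((32*(-6))*(-4/3 + (-4)² + (11/3)*(-4)))/(-29518) = -192*(-4/3 + 16 - 44/3)*(-1/29518) = -192*0*(-1/29518) = 0*(-1/29518) = 0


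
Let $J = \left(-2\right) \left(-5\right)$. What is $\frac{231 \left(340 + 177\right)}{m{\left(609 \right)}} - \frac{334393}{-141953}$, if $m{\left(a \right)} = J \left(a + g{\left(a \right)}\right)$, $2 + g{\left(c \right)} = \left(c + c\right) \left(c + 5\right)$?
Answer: $\frac{2519747524801}{1062460004270} \approx 2.3716$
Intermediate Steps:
$J = 10$
$g{\left(c \right)} = -2 + 2 c \left(5 + c\right)$ ($g{\left(c \right)} = -2 + \left(c + c\right) \left(c + 5\right) = -2 + 2 c \left(5 + c\right)$)
$m{\left(a \right)} = -20 + 20 a^{2} + 110 a$ ($m{\left(a \right)} = 10 \left(a + \left(-2 + 2 a^{2} + 10 a\right)\right) = 10 \left(-2 + 2 a^{2} + 11 a\right) = -20 + 20 a^{2} + 110 a$)
$\frac{231 \left(340 + 177\right)}{m{\left(609 \right)}} - \frac{334393}{-141953} = \frac{231 \left(340 + 177\right)}{-20 + 20 \cdot 609^{2} + 110 \cdot 609} - \frac{334393}{-141953} = \frac{231 \cdot 517}{-20 + 20 \cdot 370881 + 66990} - - \frac{334393}{141953} = \frac{119427}{-20 + 7417620 + 66990} + \frac{334393}{141953} = \frac{119427}{7484590} + \frac{334393}{141953} = \frac{2519747524801}{1062460004270}$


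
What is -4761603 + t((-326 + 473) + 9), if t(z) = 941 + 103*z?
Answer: -4744594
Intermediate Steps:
-4761603 + t((-326 + 473) + 9) = -4761603 + (941 + 103*((-326 + 473) + 9)) = -4761603 + (941 + 103*(147 + 9)) = -4761603 + (941 + 103*156) = -4761603 + (941 + 16068) = -4761603 + 17009 = -4744594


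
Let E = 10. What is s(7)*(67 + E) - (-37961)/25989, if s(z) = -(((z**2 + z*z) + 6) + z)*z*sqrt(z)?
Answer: 37961/25989 - 59829*sqrt(7) ≈ -1.5829e+5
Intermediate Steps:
s(z) = -z**(3/2)*(6 + z + 2*z**2) (s(z) = -(((z**2 + z**2) + 6) + z)*z*sqrt(z) = -((2*z**2 + 6) + z)*z*sqrt(z) = -((6 + 2*z**2) + z)*z*sqrt(z) = -(6 + z + 2*z**2)*z*sqrt(z) = -z*(6 + z + 2*z**2)*sqrt(z) = -z**(3/2)*(6 + z + 2*z**2))
s(7)*(67 + E) - (-37961)/25989 = (7**(3/2)*(-6 - 1*7 - 2*7**2))*(67 + 10) - (-37961)/25989 = ((7*sqrt(7))*(-6 - 7 - 2*49))*77 - (-37961)/25989 = ((7*sqrt(7))*(-6 - 7 - 98))*77 - 1*(-37961/25989) = ((7*sqrt(7))*(-111))*77 + 37961/25989 = -777*sqrt(7)*77 + 37961/25989 = -59829*sqrt(7) + 37961/25989 = 37961/25989 - 59829*sqrt(7)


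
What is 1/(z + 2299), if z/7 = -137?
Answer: 1/1340 ≈ 0.00074627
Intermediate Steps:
z = -959 (z = 7*(-137) = -959)
1/(z + 2299) = 1/(-959 + 2299) = 1/1340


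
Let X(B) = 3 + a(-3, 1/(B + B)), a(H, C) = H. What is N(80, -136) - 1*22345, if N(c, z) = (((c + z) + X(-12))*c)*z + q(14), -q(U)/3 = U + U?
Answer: 586851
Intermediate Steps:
q(U) = -6*U (q(U) = -3*(U + U) = -6*U)
X(B) = 0 (X(B) = 3 - 3 = 0)
N(c, z) = -84 + c*z*(c + z) (N(c, z) = (((c + z) + 0)*c)*z - 6*14 = ((c + z)*c)*z - 84 = (c*(c + z))*z - 84 = c*z*(c + z) - 84 = -84 + c*z*(c + z))
N(80, -136) - 1*22345 = (-84 + 80*(-136)² - 136*80²) - 1*22345 = (-84 + 80*18496 - 136*6400) - 22345 = (-84 + 1479680 - 870400) - 22345 = 609196 - 22345 = 586851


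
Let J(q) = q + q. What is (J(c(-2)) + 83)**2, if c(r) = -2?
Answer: 6241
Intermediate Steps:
J(q) = 2*q
(J(c(-2)) + 83)**2 = (2*(-2) + 83)**2 = (-4 + 83)**2 = 79**2 = 6241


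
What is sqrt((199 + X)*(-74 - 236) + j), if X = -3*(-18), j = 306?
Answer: 2*I*sqrt(19531) ≈ 279.51*I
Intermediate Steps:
X = 54
sqrt((199 + X)*(-74 - 236) + j) = sqrt((199 + 54)*(-74 - 236) + 306) = sqrt(253*(-310) + 306) = sqrt(-78430 + 306) = sqrt(-78124) = 2*I*sqrt(19531)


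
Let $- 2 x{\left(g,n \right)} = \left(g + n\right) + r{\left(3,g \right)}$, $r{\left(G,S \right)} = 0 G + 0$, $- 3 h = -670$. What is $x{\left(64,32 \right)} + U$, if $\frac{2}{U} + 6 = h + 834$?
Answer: $- \frac{75693}{1577} \approx -47.998$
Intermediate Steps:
$h = \frac{670}{3}$ ($h = \left(- \frac{1}{3}\right) \left(-670\right) = \frac{670}{3} \approx 223.33$)
$r{\left(G,S \right)} = 0$ ($r{\left(G,S \right)} = 0 + 0 = 0$)
$U = \frac{3}{1577}$ ($U = \frac{2}{-6 + \left(\frac{670}{3} + 834\right)} = \frac{2}{-6 + \frac{3172}{3}} = \frac{2}{\frac{3154}{3}} = 2 \cdot \frac{3}{3154} = \frac{3}{1577} \approx 0.0019023$)
$x{\left(g,n \right)} = - \frac{g}{2} - \frac{n}{2}$ ($x{\left(g,n \right)} = - \frac{\left(g + n\right) + 0}{2} = - \frac{g + n}{2} = - \frac{g}{2} - \frac{n}{2}$)
$x{\left(64,32 \right)} + U = \left(\left(- \frac{1}{2}\right) 64 - 16\right) + \frac{3}{1577} = \left(-32 - 16\right) + \frac{3}{1577} = -48 + \frac{3}{1577} = - \frac{75693}{1577}$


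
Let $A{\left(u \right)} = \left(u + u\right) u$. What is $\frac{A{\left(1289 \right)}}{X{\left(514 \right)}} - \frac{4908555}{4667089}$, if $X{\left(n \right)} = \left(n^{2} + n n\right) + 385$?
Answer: $\frac{12913401777503}{2467849320153} \approx 5.2327$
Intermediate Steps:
$A{\left(u \right)} = 2 u^{2}$ ($A{\left(u \right)} = 2 u u = 2 u^{2}$)
$X{\left(n \right)} = 385 + 2 n^{2}$ ($X{\left(n \right)} = \left(n^{2} + n^{2}\right) + 385 = 2 n^{2} + 385 = 385 + 2 n^{2}$)
$\frac{A{\left(1289 \right)}}{X{\left(514 \right)}} - \frac{4908555}{4667089} = \frac{2 \cdot 1289^{2}}{385 + 2 \cdot 514^{2}} - \frac{4908555}{4667089} = \frac{2 \cdot 1661521}{385 + 2 \cdot 264196} - \frac{4908555}{4667089} = \frac{3323042}{385 + 528392} - \frac{4908555}{4667089} = \frac{3323042}{528777} - \frac{4908555}{4667089} = \frac{12913401777503}{2467849320153}$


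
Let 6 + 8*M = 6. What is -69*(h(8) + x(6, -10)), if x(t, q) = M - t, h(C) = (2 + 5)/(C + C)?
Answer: 6141/16 ≈ 383.81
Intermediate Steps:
M = 0 (M = -¾ + (⅛)*6 = -¾ + ¾ = 0)
h(C) = 7/(2*C) (h(C) = 7/((2*C)) = 7*(1/(2*C)) = 7/(2*C))
x(t, q) = -t (x(t, q) = 0 - t = -t)
-69*(h(8) + x(6, -10)) = -69*((7/2)/8 - 1*6) = -69*((7/2)*(⅛) - 6) = -69*(7/16 - 6) = -69*(-89/16) = 6141/16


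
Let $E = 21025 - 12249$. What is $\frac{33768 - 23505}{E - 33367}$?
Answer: $- \frac{3421}{8197} \approx -0.41735$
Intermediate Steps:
$E = 8776$ ($E = 21025 - 12249 = 8776$)
$\frac{33768 - 23505}{E - 33367} = \frac{33768 - 23505}{8776 - 33367} = \frac{10263}{-24591} = 10263 \left(- \frac{1}{24591}\right) = - \frac{3421}{8197}$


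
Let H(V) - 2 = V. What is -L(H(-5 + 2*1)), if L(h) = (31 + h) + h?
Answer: -29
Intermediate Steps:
H(V) = 2 + V
L(h) = 31 + 2*h
-L(H(-5 + 2*1)) = -(31 + 2*(2 + (-5 + 2*1))) = -(31 + 2*(2 + (-5 + 2))) = -(31 + 2*(2 - 3)) = -(31 + 2*(-1)) = -(31 - 2) = -1*29 = -29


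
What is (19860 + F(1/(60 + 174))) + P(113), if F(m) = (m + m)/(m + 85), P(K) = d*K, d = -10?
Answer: 372558432/19891 ≈ 18730.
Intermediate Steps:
P(K) = -10*K
F(m) = 2*m/(85 + m) (F(m) = (2*m)/(85 + m) = 2*m/(85 + m))
(19860 + F(1/(60 + 174))) + P(113) = (19860 + 2/((60 + 174)*(85 + 1/(60 + 174)))) - 10*113 = (19860 + 2/(234*(85 + 1/234))) - 1130 = (19860 + 2*(1/234)/(85 + 1/234)) - 1130 = (19860 + 2*(1/234)/(19891/234)) - 1130 = (19860 + 2*(1/234)*(234/19891)) - 1130 = (19860 + 2/19891) - 1130 = 395035262/19891 - 1130 = 372558432/19891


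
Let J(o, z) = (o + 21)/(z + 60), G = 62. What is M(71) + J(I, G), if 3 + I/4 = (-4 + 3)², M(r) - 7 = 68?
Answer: 9163/122 ≈ 75.107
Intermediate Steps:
M(r) = 75 (M(r) = 7 + 68 = 75)
I = -8 (I = -12 + 4*(-4 + 3)² = -12 + 4*(-1)² = -12 + 4*1 = -12 + 4 = -8)
J(o, z) = (21 + o)/(60 + z)
M(71) + J(I, G) = 75 + (21 - 8)/(60 + 62) = 75 + 13/122 = 9163/122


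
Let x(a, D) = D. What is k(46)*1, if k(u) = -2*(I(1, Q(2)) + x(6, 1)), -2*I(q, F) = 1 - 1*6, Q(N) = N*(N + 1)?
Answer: -7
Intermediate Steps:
Q(N) = N*(1 + N)
I(q, F) = 5/2 (I(q, F) = -(1 - 1*6)/2 = -(1 - 6)/2 = -½*(-5) = 5/2)
k(u) = -7 (k(u) = -2*(5/2 + 1) = -2*7/2 = -7)
k(46)*1 = -7*1 = -7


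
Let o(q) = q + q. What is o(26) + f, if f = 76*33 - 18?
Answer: 2542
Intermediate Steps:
o(q) = 2*q
f = 2490 (f = 2508 - 18 = 2490)
o(26) + f = 2*26 + 2490 = 52 + 2490 = 2542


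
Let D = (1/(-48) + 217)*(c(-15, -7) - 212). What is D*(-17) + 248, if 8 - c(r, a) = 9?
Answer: 12574873/16 ≈ 7.8593e+5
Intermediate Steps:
c(r, a) = -1 (c(r, a) = 8 - 1*9 = 8 - 9 = -1)
D = -739465/16 (D = (1/(-48) + 217)*(-1 - 212) = (-1/48 + 217)*(-213) = (10415/48)*(-213) = -739465/16 ≈ -46217.)
D*(-17) + 248 = -739465/16*(-17) + 248 = 12570905/16 + 248 = 12574873/16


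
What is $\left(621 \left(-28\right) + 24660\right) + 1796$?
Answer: $9068$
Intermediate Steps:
$\left(621 \left(-28\right) + 24660\right) + 1796 = \left(-17388 + 24660\right) + 1796 = 7272 + 1796 = 9068$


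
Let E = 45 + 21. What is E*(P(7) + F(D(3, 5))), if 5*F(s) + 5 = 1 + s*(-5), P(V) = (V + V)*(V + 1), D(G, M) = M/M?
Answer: 36366/5 ≈ 7273.2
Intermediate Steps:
D(G, M) = 1
P(V) = 2*V*(1 + V) (P(V) = (2*V)*(1 + V) = 2*V*(1 + V))
F(s) = -⅘ - s (F(s) = -1 + (1 + s*(-5))/5 = -1 + (1 - 5*s)/5 = -1 + (⅕ - s) = -⅘ - s)
E = 66
E*(P(7) + F(D(3, 5))) = 66*(2*7*(1 + 7) + (-⅘ - 1*1)) = 66*(2*7*8 + (-⅘ - 1)) = 66*(112 - 9/5) = 66*(551/5) = 36366/5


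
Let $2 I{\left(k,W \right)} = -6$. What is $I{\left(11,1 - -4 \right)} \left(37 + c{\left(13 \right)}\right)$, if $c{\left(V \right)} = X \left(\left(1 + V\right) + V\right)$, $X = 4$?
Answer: $-435$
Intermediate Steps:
$I{\left(k,W \right)} = -3$ ($I{\left(k,W \right)} = \frac{1}{2} \left(-6\right) = -3$)
$c{\left(V \right)} = 4 + 8 V$ ($c{\left(V \right)} = 4 \left(\left(1 + V\right) + V\right) = 4 \left(1 + 2 V\right) = 4 + 8 V$)
$I{\left(11,1 - -4 \right)} \left(37 + c{\left(13 \right)}\right) = - 3 \left(37 + \left(4 + 8 \cdot 13\right)\right) = - 3 \left(37 + \left(4 + 104\right)\right) = - 3 \left(37 + 108\right) = \left(-3\right) 145 = -435$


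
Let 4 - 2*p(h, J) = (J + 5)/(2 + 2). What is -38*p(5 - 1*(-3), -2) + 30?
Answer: -127/4 ≈ -31.750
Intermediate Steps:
p(h, J) = 11/8 - J/8 (p(h, J) = 2 - (J + 5)/(2*(2 + 2)) = 2 - (5 + J)/(2*4) = 2 - (5/4 + J/4)/2 = 2 + (-5/8 - J/8) = 11/8 - J/8)
-38*p(5 - 1*(-3), -2) + 30 = -38*(11/8 - ⅛*(-2)) + 30 = -38*(11/8 + ¼) + 30 = -38*13/8 + 30 = -247/4 + 30 = -127/4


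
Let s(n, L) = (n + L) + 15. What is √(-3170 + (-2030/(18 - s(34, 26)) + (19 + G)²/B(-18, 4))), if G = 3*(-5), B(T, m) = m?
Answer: 16*I*√39729/57 ≈ 55.95*I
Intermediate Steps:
s(n, L) = 15 + L + n (s(n, L) = (L + n) + 15 = 15 + L + n)
G = -15
√(-3170 + (-2030/(18 - s(34, 26)) + (19 + G)²/B(-18, 4))) = √(-3170 + (-2030/(18 - (15 + 26 + 34)) + (19 - 15)²/4)) = √(-3170 + (-2030/(18 - 1*75) + 4²*(¼))) = √(-3170 + (-2030/(18 - 75) + 16*(¼))) = √(-3170 + (-2030/(-57) + 4)) = √(-3170 + (-2030*(-1/57) + 4)) = √(-3170 + (2030/57 + 4)) = √(-3170 + 2258/57) = √(-178432/57) = 16*I*√39729/57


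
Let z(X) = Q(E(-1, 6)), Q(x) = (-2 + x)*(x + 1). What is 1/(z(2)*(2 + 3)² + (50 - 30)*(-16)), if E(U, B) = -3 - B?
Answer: 1/1880 ≈ 0.00053191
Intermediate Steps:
Q(x) = (1 + x)*(-2 + x) (Q(x) = (-2 + x)*(1 + x) = (1 + x)*(-2 + x))
z(X) = 88 (z(X) = -2 + (-3 - 1*6)² - (-3 - 1*6) = -2 + (-3 - 6)² - (-3 - 6) = -2 + (-9)² - 1*(-9) = -2 + 81 + 9 = 88)
1/(z(2)*(2 + 3)² + (50 - 30)*(-16)) = 1/(88*(2 + 3)² + (50 - 30)*(-16)) = 1/(88*5² + 20*(-16)) = 1/(88*25 - 320) = 1/(2200 - 320) = 1/1880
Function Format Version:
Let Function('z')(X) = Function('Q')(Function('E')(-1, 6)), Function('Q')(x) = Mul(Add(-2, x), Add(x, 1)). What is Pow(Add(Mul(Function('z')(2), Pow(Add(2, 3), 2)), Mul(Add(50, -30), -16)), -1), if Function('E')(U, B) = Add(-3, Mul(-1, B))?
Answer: Rational(1, 1880) ≈ 0.00053191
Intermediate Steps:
Function('Q')(x) = Mul(Add(1, x), Add(-2, x)) (Function('Q')(x) = Mul(Add(-2, x), Add(1, x)) = Mul(Add(1, x), Add(-2, x)))
Function('z')(X) = 88 (Function('z')(X) = Add(-2, Pow(Add(-3, Mul(-1, 6)), 2), Mul(-1, Add(-3, Mul(-1, 6)))) = Add(-2, Pow(Add(-3, -6), 2), Mul(-1, Add(-3, -6))) = Add(-2, Pow(-9, 2), Mul(-1, -9)) = Add(-2, 81, 9) = 88)
Pow(Add(Mul(Function('z')(2), Pow(Add(2, 3), 2)), Mul(Add(50, -30), -16)), -1) = Pow(Add(Mul(88, Pow(Add(2, 3), 2)), Mul(Add(50, -30), -16)), -1) = Pow(Add(Mul(88, Pow(5, 2)), Mul(20, -16)), -1) = Pow(Add(Mul(88, 25), -320), -1) = Pow(Add(2200, -320), -1) = Pow(1880, -1) = Rational(1, 1880)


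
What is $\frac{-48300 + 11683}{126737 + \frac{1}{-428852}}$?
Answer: $- \frac{2243324812}{7764487989} \approx -0.28892$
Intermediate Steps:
$\frac{-48300 + 11683}{126737 + \frac{1}{-428852}} = - \frac{36617}{126737 - \frac{1}{428852}} = - \frac{36617}{\frac{54351415923}{428852}} = \left(-36617\right) \frac{428852}{54351415923} = - \frac{2243324812}{7764487989}$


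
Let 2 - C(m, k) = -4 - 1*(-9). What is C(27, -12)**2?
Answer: 9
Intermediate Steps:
C(m, k) = -3 (C(m, k) = 2 - (-4 - 1*(-9)) = 2 - (-4 + 9) = 2 - 1*5 = 2 - 5 = -3)
C(27, -12)**2 = (-3)**2 = 9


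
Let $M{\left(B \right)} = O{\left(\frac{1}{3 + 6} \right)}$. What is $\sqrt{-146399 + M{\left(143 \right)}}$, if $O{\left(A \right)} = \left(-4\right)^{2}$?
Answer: $i \sqrt{146383} \approx 382.6 i$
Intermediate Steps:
$O{\left(A \right)} = 16$
$M{\left(B \right)} = 16$
$\sqrt{-146399 + M{\left(143 \right)}} = \sqrt{-146399 + 16} = \sqrt{-146383} = i \sqrt{146383}$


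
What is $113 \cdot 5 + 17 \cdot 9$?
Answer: $718$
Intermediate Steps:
$113 \cdot 5 + 17 \cdot 9 = 565 + 153 = 718$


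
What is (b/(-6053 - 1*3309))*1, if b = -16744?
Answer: 8372/4681 ≈ 1.7885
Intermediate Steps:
(b/(-6053 - 1*3309))*1 = -16744/(-6053 - 1*3309)*1 = -16744/(-6053 - 3309)*1 = -16744/(-9362)*1 = -16744*(-1/9362)*1 = (8372/4681)*1 = 8372/4681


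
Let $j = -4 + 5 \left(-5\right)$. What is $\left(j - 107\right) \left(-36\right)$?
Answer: $4896$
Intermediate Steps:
$j = -29$ ($j = -4 - 25 = -29$)
$\left(j - 107\right) \left(-36\right) = \left(-29 - 107\right) \left(-36\right) = \left(-136\right) \left(-36\right) = 4896$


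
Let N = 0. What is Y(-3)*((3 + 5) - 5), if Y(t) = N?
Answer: 0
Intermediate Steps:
Y(t) = 0
Y(-3)*((3 + 5) - 5) = 0*((3 + 5) - 5) = 0*(8 - 5) = 0*3 = 0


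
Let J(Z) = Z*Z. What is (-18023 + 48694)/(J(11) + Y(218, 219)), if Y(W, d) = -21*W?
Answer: -30671/4457 ≈ -6.8815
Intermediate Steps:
J(Z) = Z²
(-18023 + 48694)/(J(11) + Y(218, 219)) = (-18023 + 48694)/(11² - 21*218) = 30671/(121 - 4578) = 30671/(-4457) = 30671*(-1/4457) = -30671/4457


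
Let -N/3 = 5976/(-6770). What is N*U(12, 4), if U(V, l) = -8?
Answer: -71712/3385 ≈ -21.185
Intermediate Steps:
N = 8964/3385 (N = -17928/(-6770) = -17928*(-1)/6770 = -3*(-2988/3385) = 8964/3385 ≈ 2.6482)
N*U(12, 4) = (8964/3385)*(-8) = -71712/3385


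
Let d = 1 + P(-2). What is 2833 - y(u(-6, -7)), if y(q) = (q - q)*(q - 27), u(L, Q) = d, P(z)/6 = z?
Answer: 2833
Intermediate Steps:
P(z) = 6*z
d = -11 (d = 1 + 6*(-2) = 1 - 12 = -11)
u(L, Q) = -11
y(q) = 0 (y(q) = 0*(-27 + q) = 0)
2833 - y(u(-6, -7)) = 2833 - 1*0 = 2833 + 0 = 2833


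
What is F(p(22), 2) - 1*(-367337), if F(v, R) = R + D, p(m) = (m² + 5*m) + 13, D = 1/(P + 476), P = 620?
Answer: 402603545/1096 ≈ 3.6734e+5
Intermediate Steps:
D = 1/1096 (D = 1/(620 + 476) = 1/1096 ≈ 0.00091241)
p(m) = 13 + m² + 5*m
F(v, R) = 1/1096 + R (F(v, R) = R + 1/1096 = 1/1096 + R)
F(p(22), 2) - 1*(-367337) = (1/1096 + 2) - 1*(-367337) = 2193/1096 + 367337 = 402603545/1096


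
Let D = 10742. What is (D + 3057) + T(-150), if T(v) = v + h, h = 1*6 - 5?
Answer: 13650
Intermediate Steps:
h = 1 (h = 6 - 5 = 1)
T(v) = 1 + v (T(v) = v + 1 = 1 + v)
(D + 3057) + T(-150) = (10742 + 3057) + (1 - 150) = 13799 - 149 = 13650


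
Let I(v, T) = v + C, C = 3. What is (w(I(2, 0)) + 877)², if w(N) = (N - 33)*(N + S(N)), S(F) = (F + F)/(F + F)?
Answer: 502681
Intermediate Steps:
S(F) = 1 (S(F) = (2*F)/((2*F)) = (2*F)*(1/(2*F)) = 1)
I(v, T) = 3 + v (I(v, T) = v + 3 = 3 + v)
w(N) = (1 + N)*(-33 + N) (w(N) = (N - 33)*(N + 1) = (-33 + N)*(1 + N) = (1 + N)*(-33 + N))
(w(I(2, 0)) + 877)² = ((-33 + (3 + 2)² - 32*(3 + 2)) + 877)² = ((-33 + 5² - 32*5) + 877)² = ((-33 + 25 - 160) + 877)² = (-168 + 877)² = 709² = 502681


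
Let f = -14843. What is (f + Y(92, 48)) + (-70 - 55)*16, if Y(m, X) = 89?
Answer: -16754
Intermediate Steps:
(f + Y(92, 48)) + (-70 - 55)*16 = (-14843 + 89) + (-70 - 55)*16 = -14754 - 125*16 = -14754 - 2000 = -16754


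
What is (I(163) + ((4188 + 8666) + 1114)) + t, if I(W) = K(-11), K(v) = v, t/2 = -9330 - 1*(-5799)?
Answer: 6895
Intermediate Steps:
t = -7062 (t = 2*(-9330 - 1*(-5799)) = 2*(-9330 + 5799) = 2*(-3531) = -7062)
I(W) = -11
(I(163) + ((4188 + 8666) + 1114)) + t = (-11 + ((4188 + 8666) + 1114)) - 7062 = (-11 + (12854 + 1114)) - 7062 = (-11 + 13968) - 7062 = 13957 - 7062 = 6895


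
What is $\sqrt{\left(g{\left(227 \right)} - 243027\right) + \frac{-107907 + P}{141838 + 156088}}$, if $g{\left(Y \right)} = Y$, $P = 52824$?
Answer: $\frac{i \sqrt{21550920489030658}}{297926} \approx 492.75 i$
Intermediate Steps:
$\sqrt{\left(g{\left(227 \right)} - 243027\right) + \frac{-107907 + P}{141838 + 156088}} = \sqrt{\left(227 - 243027\right) + \frac{-107907 + 52824}{141838 + 156088}} = \sqrt{\left(227 - 243027\right) - \frac{55083}{297926}} = \sqrt{-242800 - \frac{55083}{297926}} = \sqrt{- \frac{72336487883}{297926}} = \frac{i \sqrt{21550920489030658}}{297926}$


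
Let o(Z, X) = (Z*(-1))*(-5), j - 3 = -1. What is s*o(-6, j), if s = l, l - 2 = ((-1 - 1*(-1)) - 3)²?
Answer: -330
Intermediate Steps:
j = 2 (j = 3 - 1 = 2)
l = 11 (l = 2 + ((-1 - 1*(-1)) - 3)² = 2 + ((-1 + 1) - 3)² = 2 + (0 - 3)² = 2 + (-3)² = 2 + 9 = 11)
s = 11
o(Z, X) = 5*Z (o(Z, X) = -Z*(-5) = 5*Z)
s*o(-6, j) = 11*(5*(-6)) = 11*(-30) = -330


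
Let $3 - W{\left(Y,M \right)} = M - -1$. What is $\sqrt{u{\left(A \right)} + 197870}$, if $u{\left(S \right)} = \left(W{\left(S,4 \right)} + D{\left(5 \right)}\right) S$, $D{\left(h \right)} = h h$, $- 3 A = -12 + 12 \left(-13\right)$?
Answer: $\sqrt{199158} \approx 446.27$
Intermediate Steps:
$W{\left(Y,M \right)} = 2 - M$ ($W{\left(Y,M \right)} = 3 - \left(M - -1\right) = 3 - \left(M + 1\right) = 3 - \left(1 + M\right) = 2 - M$)
$A = 56$ ($A = - \frac{-12 + 12 \left(-13\right)}{3} = - \frac{-12 - 156}{3} = \left(- \frac{1}{3}\right) \left(-168\right) = 56$)
$D{\left(h \right)} = h^{2}$
$u{\left(S \right)} = 23 S$ ($u{\left(S \right)} = \left(\left(2 - 4\right) + 5^{2}\right) S = \left(\left(2 - 4\right) + 25\right) S = \left(-2 + 25\right) S = 23 S$)
$\sqrt{u{\left(A \right)} + 197870} = \sqrt{23 \cdot 56 + 197870} = \sqrt{1288 + 197870} = \sqrt{199158}$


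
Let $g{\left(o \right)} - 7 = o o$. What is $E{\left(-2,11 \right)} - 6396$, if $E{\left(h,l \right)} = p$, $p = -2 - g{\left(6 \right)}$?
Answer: $-6441$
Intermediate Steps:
$g{\left(o \right)} = 7 + o^{2}$ ($g{\left(o \right)} = 7 + o o = 7 + o^{2}$)
$p = -45$ ($p = -2 - \left(7 + 6^{2}\right) = -2 - \left(7 + 36\right) = -2 - 43 = -45$)
$E{\left(h,l \right)} = -45$
$E{\left(-2,11 \right)} - 6396 = -45 - 6396 = -6441$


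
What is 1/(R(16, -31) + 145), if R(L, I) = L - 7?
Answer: 1/154 ≈ 0.0064935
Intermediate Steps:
R(L, I) = -7 + L
1/(R(16, -31) + 145) = 1/((-7 + 16) + 145) = 1/(9 + 145) = 1/154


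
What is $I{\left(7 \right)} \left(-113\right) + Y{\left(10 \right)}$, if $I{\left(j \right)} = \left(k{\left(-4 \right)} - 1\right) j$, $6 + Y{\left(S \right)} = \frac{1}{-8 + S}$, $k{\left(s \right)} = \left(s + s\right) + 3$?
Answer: $\frac{9481}{2} \approx 4740.5$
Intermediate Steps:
$k{\left(s \right)} = 3 + 2 s$ ($k{\left(s \right)} = 2 s + 3 = 3 + 2 s$)
$Y{\left(S \right)} = -6 + \frac{1}{-8 + S}$
$I{\left(j \right)} = - 6 j$ ($I{\left(j \right)} = \left(\left(3 + 2 \left(-4\right)\right) - 1\right) j = \left(\left(3 - 8\right) - 1\right) j = \left(-5 - 1\right) j = - 6 j$)
$I{\left(7 \right)} \left(-113\right) + Y{\left(10 \right)} = \left(-6\right) 7 \left(-113\right) + \frac{49 - 60}{-8 + 10} = \left(-42\right) \left(-113\right) + \frac{49 - 60}{2} = 4746 + \frac{1}{2} \left(-11\right) = 4746 - \frac{11}{2} = \frac{9481}{2}$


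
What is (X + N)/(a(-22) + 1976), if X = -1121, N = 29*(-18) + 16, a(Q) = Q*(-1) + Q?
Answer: -1627/1976 ≈ -0.82338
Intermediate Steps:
a(Q) = 0 (a(Q) = -Q + Q = 0)
N = -506 (N = -522 + 16 = -506)
(X + N)/(a(-22) + 1976) = (-1121 - 506)/(0 + 1976) = -1627/1976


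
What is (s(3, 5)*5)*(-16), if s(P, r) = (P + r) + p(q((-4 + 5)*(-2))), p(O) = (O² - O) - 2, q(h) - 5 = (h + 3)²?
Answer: -2880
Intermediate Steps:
q(h) = 5 + (3 + h)² (q(h) = 5 + (h + 3)² = 5 + (3 + h)²)
p(O) = -2 + O² - O
s(P, r) = 28 + P + r (s(P, r) = (P + r) + (-2 + (5 + (3 + (-4 + 5)*(-2))²)² - (5 + (3 + (-4 + 5)*(-2))²)) = (P + r) + (-2 + (5 + (3 + 1*(-2))²)² - (5 + (3 + 1*(-2))²)) = (P + r) + (-2 + (5 + (3 - 2)²)² - (5 + (3 - 2)²)) = (P + r) + (-2 + (5 + 1²)² - (5 + 1²)) = (P + r) + (-2 + (5 + 1)² - (5 + 1)) = (P + r) + (-2 + 6² - 1*6) = (P + r) + (-2 + 36 - 6) = (P + r) + 28 = 28 + P + r)
(s(3, 5)*5)*(-16) = ((28 + 3 + 5)*5)*(-16) = (36*5)*(-16) = 180*(-16) = -2880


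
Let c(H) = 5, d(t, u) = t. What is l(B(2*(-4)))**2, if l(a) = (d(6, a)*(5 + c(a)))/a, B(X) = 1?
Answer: 3600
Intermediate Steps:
l(a) = 60/a (l(a) = (6*(5 + 5))/a = (6*10)/a = 60/a)
l(B(2*(-4)))**2 = (60/1)**2 = (60*1)**2 = 60**2 = 3600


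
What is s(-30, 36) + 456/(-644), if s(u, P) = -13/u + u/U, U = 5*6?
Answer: -6157/4830 ≈ -1.2747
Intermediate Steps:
U = 30
s(u, P) = -13/u + u/30
s(-30, 36) + 456/(-644) = (-13/(-30) + (1/30)*(-30)) + 456/(-644) = (-13*(-1/30) - 1) + 456*(-1/644) = (13/30 - 1) - 114/161 = -17/30 - 114/161 = -6157/4830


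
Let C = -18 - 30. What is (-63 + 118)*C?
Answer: -2640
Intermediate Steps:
C = -48
(-63 + 118)*C = (-63 + 118)*(-48) = 55*(-48) = -2640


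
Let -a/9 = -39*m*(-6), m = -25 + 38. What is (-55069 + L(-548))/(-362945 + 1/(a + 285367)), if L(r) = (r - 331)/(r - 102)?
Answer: 9234450784319/60863281442600 ≈ 0.15172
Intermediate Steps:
m = 13
L(r) = (-331 + r)/(-102 + r)
a = -27378 (a = -9*(-39*13)*(-6) = -(-4563)*(-6) = -9*3042 = -27378)
(-55069 + L(-548))/(-362945 + 1/(a + 285367)) = (-55069 + (-331 - 548)/(-102 - 548))/(-362945 + 1/(-27378 + 285367)) = (-55069 - 879/(-650))/(-362945 + 1/257989) = (-55069 - 1/650*(-879))/(-362945 + 1/257989) = (-55069 + 879/650)/(-93635817604/257989) = -35793971/650*(-257989/93635817604) = 9234450784319/60863281442600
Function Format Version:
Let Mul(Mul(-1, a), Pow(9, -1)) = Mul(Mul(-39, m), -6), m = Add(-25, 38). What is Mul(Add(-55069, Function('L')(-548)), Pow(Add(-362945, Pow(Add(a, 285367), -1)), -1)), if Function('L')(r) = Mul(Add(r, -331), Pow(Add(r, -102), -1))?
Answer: Rational(9234450784319, 60863281442600) ≈ 0.15172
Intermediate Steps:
m = 13
Function('L')(r) = Mul(Pow(Add(-102, r), -1), Add(-331, r)) (Function('L')(r) = Mul(Add(-331, r), Pow(Add(-102, r), -1)) = Mul(Pow(Add(-102, r), -1), Add(-331, r)))
a = -27378 (a = Mul(-9, Mul(Mul(-39, 13), -6)) = Mul(-9, Mul(-507, -6)) = Mul(-9, 3042) = -27378)
Mul(Add(-55069, Function('L')(-548)), Pow(Add(-362945, Pow(Add(a, 285367), -1)), -1)) = Mul(Add(-55069, Mul(Pow(Add(-102, -548), -1), Add(-331, -548))), Pow(Add(-362945, Pow(Add(-27378, 285367), -1)), -1)) = Mul(Add(-55069, Mul(Pow(-650, -1), -879)), Pow(Add(-362945, Pow(257989, -1)), -1)) = Mul(Add(-55069, Mul(Rational(-1, 650), -879)), Pow(Add(-362945, Rational(1, 257989)), -1)) = Mul(Add(-55069, Rational(879, 650)), Pow(Rational(-93635817604, 257989), -1)) = Mul(Rational(-35793971, 650), Rational(-257989, 93635817604)) = Rational(9234450784319, 60863281442600)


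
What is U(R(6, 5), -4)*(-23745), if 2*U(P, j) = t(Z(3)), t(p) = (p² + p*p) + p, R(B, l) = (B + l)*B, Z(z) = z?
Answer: -498645/2 ≈ -2.4932e+5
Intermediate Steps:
R(B, l) = B*(B + l)
t(p) = p + 2*p² (t(p) = (p² + p²) + p = 2*p² + p = p + 2*p²)
U(P, j) = 21/2 (U(P, j) = (3*(1 + 2*3))/2 = (3*(1 + 6))/2 = (3*7)/2 = (½)*21 = 21/2)
U(R(6, 5), -4)*(-23745) = (21/2)*(-23745) = -498645/2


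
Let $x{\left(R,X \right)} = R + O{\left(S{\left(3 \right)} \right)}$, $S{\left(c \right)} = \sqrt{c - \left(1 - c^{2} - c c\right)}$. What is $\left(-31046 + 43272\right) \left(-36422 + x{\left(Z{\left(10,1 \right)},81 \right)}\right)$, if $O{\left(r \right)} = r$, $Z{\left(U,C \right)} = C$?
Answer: $-445283146 + 24452 \sqrt{5} \approx -4.4523 \cdot 10^{8}$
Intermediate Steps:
$S{\left(c \right)} = \sqrt{-1 + c + 2 c^{2}}$ ($S{\left(c \right)} = \sqrt{c + \left(\left(c^{2} + c^{2}\right) - 1\right)} = \sqrt{c + \left(2 c^{2} - 1\right)} = \sqrt{c + \left(-1 + 2 c^{2}\right)} = \sqrt{-1 + c + 2 c^{2}}$)
$x{\left(R,X \right)} = R + 2 \sqrt{5}$ ($x{\left(R,X \right)} = R + \sqrt{-1 + 3 + 2 \cdot 3^{2}} = R + \sqrt{-1 + 3 + 2 \cdot 9} = R + \sqrt{-1 + 3 + 18} = R + \sqrt{20} = R + 2 \sqrt{5}$)
$\left(-31046 + 43272\right) \left(-36422 + x{\left(Z{\left(10,1 \right)},81 \right)}\right) = \left(-31046 + 43272\right) \left(-36422 + \left(1 + 2 \sqrt{5}\right)\right) = 12226 \left(-36421 + 2 \sqrt{5}\right) = -445283146 + 24452 \sqrt{5}$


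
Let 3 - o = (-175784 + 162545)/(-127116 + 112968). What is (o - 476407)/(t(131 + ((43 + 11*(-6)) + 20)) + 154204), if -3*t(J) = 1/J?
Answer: -23965073888/7757077885 ≈ -3.0894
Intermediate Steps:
t(J) = -1/(3*J)
o = 3245/1572 (o = 3 - (-175784 + 162545)/(-127116 + 112968) = 3 - (-13239)/(-14148) = 3 - (-13239)*(-1)/14148 = 3 - 1*1471/1572 = 3 - 1471/1572 = 3245/1572 ≈ 2.0643)
(o - 476407)/(t(131 + ((43 + 11*(-6)) + 20)) + 154204) = (3245/1572 - 476407)/(-1/(3*(131 + ((43 + 11*(-6)) + 20))) + 154204) = -748908559/(1572*(-1/(3*(131 + ((43 - 66) + 20))) + 154204)) = -748908559/(1572*(-1/(3*(131 + (-23 + 20))) + 154204)) = -748908559/(1572*(-1/(3*(131 - 3)) + 154204)) = -748908559/(1572*(-⅓/128 + 154204)) = -748908559/(1572*(-⅓*1/128 + 154204)) = -748908559/(1572*(-1/384 + 154204)) = -748908559/(1572*59214335/384) = -748908559/1572*384/59214335 = -23965073888/7757077885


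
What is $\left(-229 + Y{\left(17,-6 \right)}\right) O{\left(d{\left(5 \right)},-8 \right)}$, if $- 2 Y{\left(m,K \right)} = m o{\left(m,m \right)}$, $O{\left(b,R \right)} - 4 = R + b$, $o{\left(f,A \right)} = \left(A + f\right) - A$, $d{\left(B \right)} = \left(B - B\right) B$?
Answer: $1494$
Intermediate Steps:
$d{\left(B \right)} = 0$ ($d{\left(B \right)} = 0 B = 0$)
$o{\left(f,A \right)} = f$
$O{\left(b,R \right)} = 4 + R + b$ ($O{\left(b,R \right)} = 4 + \left(R + b\right) = 4 + R + b$)
$Y{\left(m,K \right)} = - \frac{m^{2}}{2}$ ($Y{\left(m,K \right)} = - \frac{m m}{2} = - \frac{m^{2}}{2}$)
$\left(-229 + Y{\left(17,-6 \right)}\right) O{\left(d{\left(5 \right)},-8 \right)} = \left(-229 - \frac{17^{2}}{2}\right) \left(4 - 8 + 0\right) = \left(-229 - \frac{289}{2}\right) \left(-4\right) = \left(- \frac{747}{2}\right) \left(-4\right) = 1494$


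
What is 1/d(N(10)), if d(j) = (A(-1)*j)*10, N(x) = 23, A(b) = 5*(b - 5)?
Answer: -1/6900 ≈ -0.00014493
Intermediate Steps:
A(b) = -25 + 5*b (A(b) = 5*(-5 + b) = -25 + 5*b)
d(j) = -300*j (d(j) = ((-25 + 5*(-1))*j)*10 = ((-25 - 5)*j)*10 = -30*j*10 = -300*j)
1/d(N(10)) = 1/(-300*23) = 1/(-6900) = -1/6900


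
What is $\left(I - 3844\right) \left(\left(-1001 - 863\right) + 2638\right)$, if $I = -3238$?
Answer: $-5481468$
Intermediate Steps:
$\left(I - 3844\right) \left(\left(-1001 - 863\right) + 2638\right) = \left(-3238 - 3844\right) \left(\left(-1001 - 863\right) + 2638\right) = - 7082 \left(-1864 + 2638\right) = \left(-7082\right) 774 = -5481468$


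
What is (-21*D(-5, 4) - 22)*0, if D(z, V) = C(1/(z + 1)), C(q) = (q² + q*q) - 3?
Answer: 0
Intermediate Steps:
C(q) = -3 + 2*q² (C(q) = (q² + q²) - 3 = 2*q² - 3 = -3 + 2*q²)
D(z, V) = -3 + 2/(1 + z)² (D(z, V) = -3 + 2*(1/(z + 1))² = -3 + 2*(1/(1 + z))² = -3 + 2/(1 + z)²)
(-21*D(-5, 4) - 22)*0 = (-21*(-3 + 2/(1 - 5)²) - 22)*0 = (-21*(-3 + 2/(-4)²) - 22)*0 = (-21*(-3 + 2*(1/16)) - 22)*0 = (-21*(-3 + ⅛) - 22)*0 = (-21*(-23/8) - 22)*0 = (483/8 - 22)*0 = (307/8)*0 = 0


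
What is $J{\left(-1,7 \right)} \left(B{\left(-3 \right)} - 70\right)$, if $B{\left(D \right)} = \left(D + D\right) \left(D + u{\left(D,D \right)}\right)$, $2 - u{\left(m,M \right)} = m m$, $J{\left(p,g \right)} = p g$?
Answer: $70$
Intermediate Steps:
$J{\left(p,g \right)} = g p$
$u{\left(m,M \right)} = 2 - m^{2}$ ($u{\left(m,M \right)} = 2 - m m = 2 - m^{2}$)
$B{\left(D \right)} = 2 D \left(2 + D - D^{2}\right)$ ($B{\left(D \right)} = \left(D + D\right) \left(D - \left(-2 + D^{2}\right)\right) = 2 D \left(2 + D - D^{2}\right)$)
$J{\left(-1,7 \right)} \left(B{\left(-3 \right)} - 70\right) = 7 \left(-1\right) \left(2 \left(-3\right) \left(2 - 3 - \left(-3\right)^{2}\right) - 70\right) = - 7 \left(2 \left(-3\right) \left(2 - 3 - 9\right) - 70\right) = - 7 \left(2 \left(-3\right) \left(-10\right) - 70\right) = - 7 \left(60 - 70\right) = \left(-7\right) \left(-10\right) = 70$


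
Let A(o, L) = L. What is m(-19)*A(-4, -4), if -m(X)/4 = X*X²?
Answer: -109744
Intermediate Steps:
m(X) = -4*X³ (m(X) = -4*X*X² = -4*X³)
m(-19)*A(-4, -4) = -4*(-19)³*(-4) = -4*(-6859)*(-4) = 27436*(-4) = -109744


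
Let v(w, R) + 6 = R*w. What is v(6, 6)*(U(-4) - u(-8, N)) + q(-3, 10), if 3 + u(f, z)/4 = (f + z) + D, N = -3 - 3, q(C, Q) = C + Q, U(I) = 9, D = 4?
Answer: 1837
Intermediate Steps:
N = -6
u(f, z) = 4 + 4*f + 4*z (u(f, z) = -12 + 4*((f + z) + 4) = -12 + 4*(4 + f + z) = -12 + (16 + 4*f + 4*z) = 4 + 4*f + 4*z)
v(w, R) = -6 + R*w
v(6, 6)*(U(-4) - u(-8, N)) + q(-3, 10) = (-6 + 6*6)*(9 - (4 + 4*(-8) + 4*(-6))) + (-3 + 10) = (-6 + 36)*(9 - (4 - 32 - 24)) + 7 = 30*(9 - 1*(-52)) + 7 = 30*(9 + 52) + 7 = 30*61 + 7 = 1830 + 7 = 1837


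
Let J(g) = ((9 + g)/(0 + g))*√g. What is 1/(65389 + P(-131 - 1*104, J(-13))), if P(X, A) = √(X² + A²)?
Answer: 850057/55583659264 - √9332817/55583659264 ≈ 1.5238e-5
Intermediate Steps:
J(g) = (9 + g)/√g (J(g) = ((9 + g)/g)*√g = (9 + g)/√g)
P(X, A) = √(A² + X²)
1/(65389 + P(-131 - 1*104, J(-13))) = 1/(65389 + √(((9 - 13)/√(-13))² + (-131 - 1*104)²)) = 1/(65389 + √((-I*√13/13*(-4))² + (-131 - 104)²)) = 1/(65389 + √((4*I*√13/13)² + (-235)²)) = 1/(65389 + √(-16/13 + 55225)) = 1/(65389 + √(717909/13)) = 1/(65389 + √9332817/13)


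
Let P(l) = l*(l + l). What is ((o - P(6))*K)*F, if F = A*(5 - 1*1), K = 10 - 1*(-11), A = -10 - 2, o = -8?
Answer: 80640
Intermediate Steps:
P(l) = 2*l² (P(l) = l*(2*l) = 2*l²)
A = -12
K = 21 (K = 10 + 11 = 21)
F = -48 (F = -12*(5 - 1*1) = -12*(5 - 1) = -12*4 = -48)
((o - P(6))*K)*F = ((-8 - 2*6²)*21)*(-48) = ((-8 - 2*36)*21)*(-48) = ((-8 - 1*72)*21)*(-48) = ((-8 - 72)*21)*(-48) = -80*21*(-48) = -1680*(-48) = 80640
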